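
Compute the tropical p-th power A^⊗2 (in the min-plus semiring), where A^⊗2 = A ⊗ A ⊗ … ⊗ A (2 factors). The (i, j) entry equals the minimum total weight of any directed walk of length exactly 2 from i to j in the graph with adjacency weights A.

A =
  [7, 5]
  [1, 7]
A^⊗2 =
  [6, 12]
  [8, 6]

Each entry (A^⊗2)_ij equals the minimum over all length-2 walks i = v_0 → v_1 → … → v_2 = j of Σ_t A[v_t][v_{t+1}]. For example, for (i, j) = (0, 1) we minimise over 2 possible intermediate vertex sequences; the minimum is 12, attained along the walk 0 → 0 → 1.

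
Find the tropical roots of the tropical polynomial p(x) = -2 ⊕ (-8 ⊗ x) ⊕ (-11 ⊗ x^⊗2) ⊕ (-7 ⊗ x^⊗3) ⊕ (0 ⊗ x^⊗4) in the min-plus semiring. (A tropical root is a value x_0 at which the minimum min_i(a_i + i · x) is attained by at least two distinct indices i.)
Roots: {-7, -4, 3, 6}

Each tropical root is a break point of the lower envelope of the lines y = a_i + i · x (there are 5 lines, with slopes 0, 1, ..., 4). Only the lines that attain the minimum somewhere contribute to roots; other lines are dominated. Here the surviving (envelope) indices are i = 4, i = 3, i = 2, i = 1, i = 0.
Intersections between consecutive envelope lines give the roots: for adjacent envelope indices i < j the intersection is x = (a_i − a_j) / (j − i). Reading off the sorted break points: {-7, -4, 3, 6}.
Verification: at each break x_0, at least two indices attain the minimum of min_i(a_i + i · x_0).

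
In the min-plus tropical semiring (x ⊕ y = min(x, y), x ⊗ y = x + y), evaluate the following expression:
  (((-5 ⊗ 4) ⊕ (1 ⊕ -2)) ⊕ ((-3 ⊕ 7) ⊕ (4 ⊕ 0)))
(((-5 ⊗ 4) ⊕ (1 ⊕ -2)) ⊕ ((-3 ⊕ 7) ⊕ (4 ⊕ 0))) = -3

Expand innermost to outermost. Recall ⊕ takes the minimum of its arguments and ⊗ takes their sum. Working out the expression (((-5 ⊗ 4) ⊕ (1 ⊕ -2)) ⊕ ((-3 ⊕ 7) ⊕ (4 ⊕ 0))) gives -3.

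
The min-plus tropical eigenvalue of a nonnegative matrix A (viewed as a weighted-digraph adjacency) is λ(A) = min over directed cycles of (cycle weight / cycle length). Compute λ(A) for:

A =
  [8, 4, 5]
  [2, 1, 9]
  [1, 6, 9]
λ(A) = 1

Enumerate directed cycles and compute their means (weight / length). Sample:
  cycle 0 → 0: weight = 8, length = 1, mean = 8/1 ≈ 8.000
  cycle 1 → 1: weight = 1, length = 1, mean = 1/1 ≈ 1.000
  cycle 2 → 2: weight = 9, length = 1, mean = 9/1 ≈ 9.000
  cycle 0 → 1 → 0: weight = 6, length = 2, mean = 6/2 ≈ 3.000
  cycle 0 → 2 → 0: weight = 6, length = 2, mean = 6/2 ≈ 3.000
  cycle 1 → 0 → 1: weight = 6, length = 2, mean = 6/2 ≈ 3.000
Minimum mean = 1.000, attained e.g. along the cycle 1 → 1 with weight 1 and length 1. So λ(A) = 1/1 = 1.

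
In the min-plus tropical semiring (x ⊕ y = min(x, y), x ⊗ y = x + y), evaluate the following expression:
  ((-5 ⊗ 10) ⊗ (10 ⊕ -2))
((-5 ⊗ 10) ⊗ (10 ⊕ -2)) = 3

Expand innermost to outermost. Recall ⊕ takes the minimum of its arguments and ⊗ takes their sum. Working out the expression ((-5 ⊗ 10) ⊗ (10 ⊕ -2)) gives 3.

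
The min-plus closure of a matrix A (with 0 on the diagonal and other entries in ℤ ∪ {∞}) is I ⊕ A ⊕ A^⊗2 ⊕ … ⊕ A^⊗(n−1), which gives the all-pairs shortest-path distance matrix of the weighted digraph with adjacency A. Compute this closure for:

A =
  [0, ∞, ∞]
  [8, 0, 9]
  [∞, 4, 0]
Closure =
  [0, ∞, ∞]
  [8, 0, 9]
  [12, 4, 0]

This is the Floyd-Warshall all-pairs shortest-path computation. For each intermediate vertex k = 0, 1, …, 2, update dist[i][j] ← min(dist[i][j], dist[i][k] + dist[k][j]). The final matrix gives, for each (i, j), the minimum total weight of any directed path from i to j (possibly empty when i = j).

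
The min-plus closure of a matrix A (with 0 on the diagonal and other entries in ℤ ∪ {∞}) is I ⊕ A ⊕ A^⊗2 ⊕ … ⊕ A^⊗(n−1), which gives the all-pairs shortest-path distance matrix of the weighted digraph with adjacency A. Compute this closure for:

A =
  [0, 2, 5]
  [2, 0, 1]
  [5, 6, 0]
Closure =
  [0, 2, 3]
  [2, 0, 1]
  [5, 6, 0]

This is the Floyd-Warshall all-pairs shortest-path computation. For each intermediate vertex k = 0, 1, …, 2, update dist[i][j] ← min(dist[i][j], dist[i][k] + dist[k][j]). The final matrix gives, for each (i, j), the minimum total weight of any directed path from i to j (possibly empty when i = j).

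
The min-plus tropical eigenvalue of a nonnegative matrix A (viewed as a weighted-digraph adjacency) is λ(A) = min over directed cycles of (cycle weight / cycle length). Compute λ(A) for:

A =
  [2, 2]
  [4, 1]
λ(A) = 1

Enumerate directed cycles and compute their means (weight / length). Sample:
  cycle 0 → 0: weight = 2, length = 1, mean = 2/1 ≈ 2.000
  cycle 1 → 1: weight = 1, length = 1, mean = 1/1 ≈ 1.000
  cycle 0 → 1 → 0: weight = 6, length = 2, mean = 6/2 ≈ 3.000
  cycle 1 → 0 → 1: weight = 6, length = 2, mean = 6/2 ≈ 3.000
Minimum mean = 1.000, attained e.g. along the cycle 1 → 1 with weight 1 and length 1. So λ(A) = 1/1 = 1.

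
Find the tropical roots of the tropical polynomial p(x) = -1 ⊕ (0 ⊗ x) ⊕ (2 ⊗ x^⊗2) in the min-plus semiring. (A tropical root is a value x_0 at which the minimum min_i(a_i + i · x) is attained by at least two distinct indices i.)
Roots: {-2, -1}

Each tropical root is a break point of the lower envelope of the lines y = a_i + i · x (there are 3 lines, with slopes 0, 1, ..., 2). Only the lines that attain the minimum somewhere contribute to roots; other lines are dominated. Here the surviving (envelope) indices are i = 2, i = 1, i = 0.
Intersections between consecutive envelope lines give the roots: for adjacent envelope indices i < j the intersection is x = (a_i − a_j) / (j − i). Reading off the sorted break points: {-2, -1}.
Verification: at each break x_0, at least two indices attain the minimum of min_i(a_i + i · x_0).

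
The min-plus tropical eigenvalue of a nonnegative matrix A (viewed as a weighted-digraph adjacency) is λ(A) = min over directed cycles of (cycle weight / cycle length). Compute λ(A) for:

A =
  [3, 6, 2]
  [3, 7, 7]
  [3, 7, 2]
λ(A) = 2

Enumerate directed cycles and compute their means (weight / length). Sample:
  cycle 0 → 0: weight = 3, length = 1, mean = 3/1 ≈ 3.000
  cycle 1 → 1: weight = 7, length = 1, mean = 7/1 ≈ 7.000
  cycle 2 → 2: weight = 2, length = 1, mean = 2/1 ≈ 2.000
  cycle 0 → 1 → 0: weight = 9, length = 2, mean = 9/2 ≈ 4.500
  cycle 0 → 2 → 0: weight = 5, length = 2, mean = 5/2 ≈ 2.500
  cycle 1 → 0 → 1: weight = 9, length = 2, mean = 9/2 ≈ 4.500
Minimum mean = 2.000, attained e.g. along the cycle 2 → 2 with weight 2 and length 1. So λ(A) = 2/1 = 2.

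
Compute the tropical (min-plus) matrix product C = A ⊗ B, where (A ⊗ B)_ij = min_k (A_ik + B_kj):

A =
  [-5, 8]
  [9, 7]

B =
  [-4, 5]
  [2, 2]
A ⊗ B =
  [-9, 0]
  [5, 9]

Apply the min-plus product entry-by-entry:
  C[0][0] = min over k of (A[0][0] + B[0][0] = -5 + -4 = -9, A[0][1] + B[1][0] = 8 + 2 = 10) = -9 (attained at k = 0)
  C[0][1] = min over k of (A[0][0] + B[0][1] = -5 + 5 = 0, A[0][1] + B[1][1] = 8 + 2 = 10) = 0 (attained at k = 0)
  C[1][0] = min over k of (A[1][0] + B[0][0] = 9 + -4 = 5, A[1][1] + B[1][0] = 7 + 2 = 9) = 5 (attained at k = 0)
  C[1][1] = min over k of (A[1][0] + B[0][1] = 9 + 5 = 14, A[1][1] + B[1][1] = 7 + 2 = 9) = 9 (attained at k = 1)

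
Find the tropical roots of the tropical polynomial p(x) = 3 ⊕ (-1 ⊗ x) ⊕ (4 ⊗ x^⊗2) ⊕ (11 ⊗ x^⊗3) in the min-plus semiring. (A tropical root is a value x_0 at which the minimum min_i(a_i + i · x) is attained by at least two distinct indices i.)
Roots: {-7, -5, 4}

Each tropical root is a break point of the lower envelope of the lines y = a_i + i · x (there are 4 lines, with slopes 0, 1, ..., 3). Only the lines that attain the minimum somewhere contribute to roots; other lines are dominated. Here the surviving (envelope) indices are i = 3, i = 2, i = 1, i = 0.
Intersections between consecutive envelope lines give the roots: for adjacent envelope indices i < j the intersection is x = (a_i − a_j) / (j − i). Reading off the sorted break points: {-7, -5, 4}.
Verification: at each break x_0, at least two indices attain the minimum of min_i(a_i + i · x_0).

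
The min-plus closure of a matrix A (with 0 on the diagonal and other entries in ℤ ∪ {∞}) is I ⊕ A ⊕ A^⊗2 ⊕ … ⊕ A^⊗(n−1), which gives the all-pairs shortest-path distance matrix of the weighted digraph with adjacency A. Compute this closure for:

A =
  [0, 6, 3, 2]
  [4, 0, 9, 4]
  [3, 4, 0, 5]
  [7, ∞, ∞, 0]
Closure =
  [0, 6, 3, 2]
  [4, 0, 7, 4]
  [3, 4, 0, 5]
  [7, 13, 10, 0]

This is the Floyd-Warshall all-pairs shortest-path computation. For each intermediate vertex k = 0, 1, …, 3, update dist[i][j] ← min(dist[i][j], dist[i][k] + dist[k][j]). The final matrix gives, for each (i, j), the minimum total weight of any directed path from i to j (possibly empty when i = j).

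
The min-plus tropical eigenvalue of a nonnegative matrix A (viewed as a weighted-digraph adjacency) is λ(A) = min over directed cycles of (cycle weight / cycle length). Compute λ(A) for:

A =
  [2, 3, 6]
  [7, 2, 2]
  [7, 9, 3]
λ(A) = 2

Enumerate directed cycles and compute their means (weight / length). Sample:
  cycle 0 → 0: weight = 2, length = 1, mean = 2/1 ≈ 2.000
  cycle 1 → 1: weight = 2, length = 1, mean = 2/1 ≈ 2.000
  cycle 2 → 2: weight = 3, length = 1, mean = 3/1 ≈ 3.000
  cycle 0 → 1 → 0: weight = 10, length = 2, mean = 10/2 ≈ 5.000
  cycle 0 → 2 → 0: weight = 13, length = 2, mean = 13/2 ≈ 6.500
  cycle 1 → 0 → 1: weight = 10, length = 2, mean = 10/2 ≈ 5.000
Minimum mean = 2.000, attained e.g. along the cycle 0 → 0 with weight 2 and length 1. So λ(A) = 2/1 = 2.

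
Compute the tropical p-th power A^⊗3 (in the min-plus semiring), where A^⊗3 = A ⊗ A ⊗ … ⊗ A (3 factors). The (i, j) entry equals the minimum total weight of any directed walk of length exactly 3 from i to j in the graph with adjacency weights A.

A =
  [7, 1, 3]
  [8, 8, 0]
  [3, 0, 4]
A^⊗3 =
  [4, 1, 3]
  [7, 4, 0]
  [3, 0, 4]

Each entry (A^⊗3)_ij equals the minimum over all length-3 walks i = v_0 → v_1 → … → v_3 = j of Σ_t A[v_t][v_{t+1}]. For example, for (i, j) = (0, 2) we minimise over 9 possible intermediate vertex sequences; the minimum is 3, attained along the walk 0 → 2 → 1 → 2.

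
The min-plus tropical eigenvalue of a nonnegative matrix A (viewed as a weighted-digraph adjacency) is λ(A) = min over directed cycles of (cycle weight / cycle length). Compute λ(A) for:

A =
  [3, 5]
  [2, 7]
λ(A) = 3

Enumerate directed cycles and compute their means (weight / length). Sample:
  cycle 0 → 0: weight = 3, length = 1, mean = 3/1 ≈ 3.000
  cycle 1 → 1: weight = 7, length = 1, mean = 7/1 ≈ 7.000
  cycle 0 → 1 → 0: weight = 7, length = 2, mean = 7/2 ≈ 3.500
  cycle 1 → 0 → 1: weight = 7, length = 2, mean = 7/2 ≈ 3.500
Minimum mean = 3.000, attained e.g. along the cycle 0 → 0 with weight 3 and length 1. So λ(A) = 3/1 = 3.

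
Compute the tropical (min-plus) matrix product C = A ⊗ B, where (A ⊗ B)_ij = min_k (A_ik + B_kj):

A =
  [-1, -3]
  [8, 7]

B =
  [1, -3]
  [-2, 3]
A ⊗ B =
  [-5, -4]
  [5, 5]

Apply the min-plus product entry-by-entry:
  C[0][0] = min over k of (A[0][0] + B[0][0] = -1 + 1 = 0, A[0][1] + B[1][0] = -3 + -2 = -5) = -5 (attained at k = 1)
  C[0][1] = min over k of (A[0][0] + B[0][1] = -1 + -3 = -4, A[0][1] + B[1][1] = -3 + 3 = 0) = -4 (attained at k = 0)
  C[1][0] = min over k of (A[1][0] + B[0][0] = 8 + 1 = 9, A[1][1] + B[1][0] = 7 + -2 = 5) = 5 (attained at k = 1)
  C[1][1] = min over k of (A[1][0] + B[0][1] = 8 + -3 = 5, A[1][1] + B[1][1] = 7 + 3 = 10) = 5 (attained at k = 0)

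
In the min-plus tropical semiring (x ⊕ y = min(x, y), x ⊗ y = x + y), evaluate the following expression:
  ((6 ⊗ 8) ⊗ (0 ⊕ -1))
((6 ⊗ 8) ⊗ (0 ⊕ -1)) = 13

Expand innermost to outermost. Recall ⊕ takes the minimum of its arguments and ⊗ takes their sum. Working out the expression ((6 ⊗ 8) ⊗ (0 ⊕ -1)) gives 13.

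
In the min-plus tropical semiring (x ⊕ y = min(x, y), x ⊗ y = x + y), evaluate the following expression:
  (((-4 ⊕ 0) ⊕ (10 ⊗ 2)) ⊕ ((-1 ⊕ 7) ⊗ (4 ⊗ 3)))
(((-4 ⊕ 0) ⊕ (10 ⊗ 2)) ⊕ ((-1 ⊕ 7) ⊗ (4 ⊗ 3))) = -4

Expand innermost to outermost. Recall ⊕ takes the minimum of its arguments and ⊗ takes their sum. Working out the expression (((-4 ⊕ 0) ⊕ (10 ⊗ 2)) ⊕ ((-1 ⊕ 7) ⊗ (4 ⊗ 3))) gives -4.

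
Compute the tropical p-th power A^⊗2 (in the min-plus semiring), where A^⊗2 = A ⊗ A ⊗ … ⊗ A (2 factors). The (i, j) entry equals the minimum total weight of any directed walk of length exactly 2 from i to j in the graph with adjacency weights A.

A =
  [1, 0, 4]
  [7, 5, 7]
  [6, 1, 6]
A^⊗2 =
  [2, 1, 5]
  [8, 7, 11]
  [7, 6, 8]

Each entry (A^⊗2)_ij equals the minimum over all length-2 walks i = v_0 → v_1 → … → v_2 = j of Σ_t A[v_t][v_{t+1}]. For example, for (i, j) = (0, 2) we minimise over 3 possible intermediate vertex sequences; the minimum is 5, attained along the walk 0 → 0 → 2.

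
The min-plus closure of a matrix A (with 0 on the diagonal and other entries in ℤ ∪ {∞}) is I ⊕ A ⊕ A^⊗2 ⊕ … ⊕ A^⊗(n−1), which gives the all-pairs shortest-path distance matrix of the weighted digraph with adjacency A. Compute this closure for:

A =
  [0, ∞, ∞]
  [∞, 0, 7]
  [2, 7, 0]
Closure =
  [0, ∞, ∞]
  [9, 0, 7]
  [2, 7, 0]

This is the Floyd-Warshall all-pairs shortest-path computation. For each intermediate vertex k = 0, 1, …, 2, update dist[i][j] ← min(dist[i][j], dist[i][k] + dist[k][j]). The final matrix gives, for each (i, j), the minimum total weight of any directed path from i to j (possibly empty when i = j).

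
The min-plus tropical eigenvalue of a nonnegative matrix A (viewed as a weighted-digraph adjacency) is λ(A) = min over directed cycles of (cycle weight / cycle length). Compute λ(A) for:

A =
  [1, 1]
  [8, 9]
λ(A) = 1

Enumerate directed cycles and compute their means (weight / length). Sample:
  cycle 0 → 0: weight = 1, length = 1, mean = 1/1 ≈ 1.000
  cycle 1 → 1: weight = 9, length = 1, mean = 9/1 ≈ 9.000
  cycle 0 → 1 → 0: weight = 9, length = 2, mean = 9/2 ≈ 4.500
  cycle 1 → 0 → 1: weight = 9, length = 2, mean = 9/2 ≈ 4.500
Minimum mean = 1.000, attained e.g. along the cycle 0 → 0 with weight 1 and length 1. So λ(A) = 1/1 = 1.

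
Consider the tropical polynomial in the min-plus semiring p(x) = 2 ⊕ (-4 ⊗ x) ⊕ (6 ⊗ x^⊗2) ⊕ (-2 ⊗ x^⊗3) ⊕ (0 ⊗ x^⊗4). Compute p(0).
p(0) = -4

A tropical monomial a ⊗ x^⊗i evaluates to a + i · x. Evaluating each term at x = 0:
  Term 0 contributes 2 + 0 · 0 = 2
  Term 1 contributes -4 + 1 · 0 = -4
  Term 2 contributes 6 + 2 · 0 = 6
  Term 3 contributes -2 + 3 · 0 = -2
  Term 4 contributes 0 + 4 · 0 = 0
p(0) = ⊕ of these = min[2, -4, 6, -2, 0] = -4.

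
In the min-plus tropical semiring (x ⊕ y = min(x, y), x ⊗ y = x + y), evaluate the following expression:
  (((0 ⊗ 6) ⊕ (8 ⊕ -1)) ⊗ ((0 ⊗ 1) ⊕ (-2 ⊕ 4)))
(((0 ⊗ 6) ⊕ (8 ⊕ -1)) ⊗ ((0 ⊗ 1) ⊕ (-2 ⊕ 4))) = -3

Expand innermost to outermost. Recall ⊕ takes the minimum of its arguments and ⊗ takes their sum. Working out the expression (((0 ⊗ 6) ⊕ (8 ⊕ -1)) ⊗ ((0 ⊗ 1) ⊕ (-2 ⊕ 4))) gives -3.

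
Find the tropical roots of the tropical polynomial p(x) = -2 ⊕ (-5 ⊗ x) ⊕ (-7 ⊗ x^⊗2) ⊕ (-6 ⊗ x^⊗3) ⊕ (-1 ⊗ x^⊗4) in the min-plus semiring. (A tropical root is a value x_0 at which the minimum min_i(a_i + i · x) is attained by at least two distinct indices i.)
Roots: {-5, -1, 2, 3}

Each tropical root is a break point of the lower envelope of the lines y = a_i + i · x (there are 5 lines, with slopes 0, 1, ..., 4). Only the lines that attain the minimum somewhere contribute to roots; other lines are dominated. Here the surviving (envelope) indices are i = 4, i = 3, i = 2, i = 1, i = 0.
Intersections between consecutive envelope lines give the roots: for adjacent envelope indices i < j the intersection is x = (a_i − a_j) / (j − i). Reading off the sorted break points: {-5, -1, 2, 3}.
Verification: at each break x_0, at least two indices attain the minimum of min_i(a_i + i · x_0).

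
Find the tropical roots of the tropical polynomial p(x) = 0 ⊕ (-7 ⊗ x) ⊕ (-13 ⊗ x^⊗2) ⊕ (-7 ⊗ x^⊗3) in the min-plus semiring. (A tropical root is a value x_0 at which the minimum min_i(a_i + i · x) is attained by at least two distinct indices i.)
Roots: {-6, 6, 7}

Each tropical root is a break point of the lower envelope of the lines y = a_i + i · x (there are 4 lines, with slopes 0, 1, ..., 3). Only the lines that attain the minimum somewhere contribute to roots; other lines are dominated. Here the surviving (envelope) indices are i = 3, i = 2, i = 1, i = 0.
Intersections between consecutive envelope lines give the roots: for adjacent envelope indices i < j the intersection is x = (a_i − a_j) / (j − i). Reading off the sorted break points: {-6, 6, 7}.
Verification: at each break x_0, at least two indices attain the minimum of min_i(a_i + i · x_0).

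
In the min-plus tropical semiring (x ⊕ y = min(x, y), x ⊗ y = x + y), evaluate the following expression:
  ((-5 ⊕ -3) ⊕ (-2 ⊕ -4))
((-5 ⊕ -3) ⊕ (-2 ⊕ -4)) = -5

Expand innermost to outermost. Recall ⊕ takes the minimum of its arguments and ⊗ takes their sum. Working out the expression ((-5 ⊕ -3) ⊕ (-2 ⊕ -4)) gives -5.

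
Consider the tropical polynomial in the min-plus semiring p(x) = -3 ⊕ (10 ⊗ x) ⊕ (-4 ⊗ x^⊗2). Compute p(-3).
p(-3) = -10

A tropical monomial a ⊗ x^⊗i evaluates to a + i · x. Evaluating each term at x = -3:
  Term 0 contributes -3 + 0 · -3 = -3
  Term 1 contributes 10 + 1 · -3 = 7
  Term 2 contributes -4 + 2 · -3 = -10
p(-3) = ⊕ of these = min[-3, 7, -10] = -10.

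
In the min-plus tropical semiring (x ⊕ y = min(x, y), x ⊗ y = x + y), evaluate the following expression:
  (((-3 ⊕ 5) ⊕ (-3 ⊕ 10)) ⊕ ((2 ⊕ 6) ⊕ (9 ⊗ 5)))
(((-3 ⊕ 5) ⊕ (-3 ⊕ 10)) ⊕ ((2 ⊕ 6) ⊕ (9 ⊗ 5))) = -3

Expand innermost to outermost. Recall ⊕ takes the minimum of its arguments and ⊗ takes their sum. Working out the expression (((-3 ⊕ 5) ⊕ (-3 ⊕ 10)) ⊕ ((2 ⊕ 6) ⊕ (9 ⊗ 5))) gives -3.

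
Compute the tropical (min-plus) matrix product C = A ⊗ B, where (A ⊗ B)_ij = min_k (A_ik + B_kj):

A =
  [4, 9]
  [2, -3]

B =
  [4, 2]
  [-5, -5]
A ⊗ B =
  [4, 4]
  [-8, -8]

Apply the min-plus product entry-by-entry:
  C[0][0] = min over k of (A[0][0] + B[0][0] = 4 + 4 = 8, A[0][1] + B[1][0] = 9 + -5 = 4) = 4 (attained at k = 1)
  C[0][1] = min over k of (A[0][0] + B[0][1] = 4 + 2 = 6, A[0][1] + B[1][1] = 9 + -5 = 4) = 4 (attained at k = 1)
  C[1][0] = min over k of (A[1][0] + B[0][0] = 2 + 4 = 6, A[1][1] + B[1][0] = -3 + -5 = -8) = -8 (attained at k = 1)
  C[1][1] = min over k of (A[1][0] + B[0][1] = 2 + 2 = 4, A[1][1] + B[1][1] = -3 + -5 = -8) = -8 (attained at k = 1)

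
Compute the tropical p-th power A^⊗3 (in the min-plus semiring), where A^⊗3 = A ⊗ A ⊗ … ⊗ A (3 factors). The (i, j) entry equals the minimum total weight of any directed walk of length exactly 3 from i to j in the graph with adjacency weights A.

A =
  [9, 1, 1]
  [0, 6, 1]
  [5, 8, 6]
A^⊗3 =
  [7, 2, 2]
  [1, 7, 2]
  [6, 9, 7]

Each entry (A^⊗3)_ij equals the minimum over all length-3 walks i = v_0 → v_1 → … → v_3 = j of Σ_t A[v_t][v_{t+1}]. For example, for (i, j) = (0, 2) we minimise over 9 possible intermediate vertex sequences; the minimum is 2, attained along the walk 0 → 1 → 0 → 2.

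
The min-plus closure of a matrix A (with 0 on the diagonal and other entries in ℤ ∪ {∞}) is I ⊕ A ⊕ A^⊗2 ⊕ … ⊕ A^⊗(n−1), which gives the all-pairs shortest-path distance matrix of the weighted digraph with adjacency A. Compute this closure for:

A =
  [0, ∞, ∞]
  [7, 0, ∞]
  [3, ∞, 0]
Closure =
  [0, ∞, ∞]
  [7, 0, ∞]
  [3, ∞, 0]

This is the Floyd-Warshall all-pairs shortest-path computation. For each intermediate vertex k = 0, 1, …, 2, update dist[i][j] ← min(dist[i][j], dist[i][k] + dist[k][j]). The final matrix gives, for each (i, j), the minimum total weight of any directed path from i to j (possibly empty when i = j).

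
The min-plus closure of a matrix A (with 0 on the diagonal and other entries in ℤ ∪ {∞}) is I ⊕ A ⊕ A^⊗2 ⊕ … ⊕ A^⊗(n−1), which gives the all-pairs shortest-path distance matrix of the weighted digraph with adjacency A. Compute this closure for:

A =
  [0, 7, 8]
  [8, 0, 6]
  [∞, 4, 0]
Closure =
  [0, 7, 8]
  [8, 0, 6]
  [12, 4, 0]

This is the Floyd-Warshall all-pairs shortest-path computation. For each intermediate vertex k = 0, 1, …, 2, update dist[i][j] ← min(dist[i][j], dist[i][k] + dist[k][j]). The final matrix gives, for each (i, j), the minimum total weight of any directed path from i to j (possibly empty when i = j).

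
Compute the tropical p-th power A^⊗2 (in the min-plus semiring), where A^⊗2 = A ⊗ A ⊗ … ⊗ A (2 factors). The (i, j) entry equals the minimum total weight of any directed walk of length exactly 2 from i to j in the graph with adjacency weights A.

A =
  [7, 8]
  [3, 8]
A^⊗2 =
  [11, 15]
  [10, 11]

Each entry (A^⊗2)_ij equals the minimum over all length-2 walks i = v_0 → v_1 → … → v_2 = j of Σ_t A[v_t][v_{t+1}]. For example, for (i, j) = (0, 1) we minimise over 2 possible intermediate vertex sequences; the minimum is 15, attained along the walk 0 → 0 → 1.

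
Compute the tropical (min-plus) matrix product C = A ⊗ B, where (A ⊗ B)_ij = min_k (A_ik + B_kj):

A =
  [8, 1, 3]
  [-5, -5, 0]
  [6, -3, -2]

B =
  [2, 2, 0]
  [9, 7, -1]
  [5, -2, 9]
A ⊗ B =
  [8, 1, 0]
  [-3, -3, -6]
  [3, -4, -4]

Apply the min-plus product entry-by-entry:
  C[0][0] = min over k of (A[0][0] + B[0][0] = 8 + 2 = 10, A[0][1] + B[1][0] = 1 + 9 = 10, A[0][2] + B[2][0] = 3 + 5 = 8) = 8 (attained at k = 2)
  C[0][1] = min over k of (A[0][0] + B[0][1] = 8 + 2 = 10, A[0][1] + B[1][1] = 1 + 7 = 8, A[0][2] + B[2][1] = 3 + -2 = 1) = 1 (attained at k = 2)
  C[0][2] = min over k of (A[0][0] + B[0][2] = 8 + 0 = 8, A[0][1] + B[1][2] = 1 + -1 = 0, A[0][2] + B[2][2] = 3 + 9 = 12) = 0 (attained at k = 1)
  C[1][0] = min over k of (A[1][0] + B[0][0] = -5 + 2 = -3, A[1][1] + B[1][0] = -5 + 9 = 4, A[1][2] + B[2][0] = 0 + 5 = 5) = -3 (attained at k = 0)
  C[1][1] = min over k of (A[1][0] + B[0][1] = -5 + 2 = -3, A[1][1] + B[1][1] = -5 + 7 = 2, A[1][2] + B[2][1] = 0 + -2 = -2) = -3 (attained at k = 0)
  C[1][2] = min over k of (A[1][0] + B[0][2] = -5 + 0 = -5, A[1][1] + B[1][2] = -5 + -1 = -6, A[1][2] + B[2][2] = 0 + 9 = 9) = -6 (attained at k = 1)
  C[2][0] = min over k of (A[2][0] + B[0][0] = 6 + 2 = 8, A[2][1] + B[1][0] = -3 + 9 = 6, A[2][2] + B[2][0] = -2 + 5 = 3) = 3 (attained at k = 2)
  C[2][1] = min over k of (A[2][0] + B[0][1] = 6 + 2 = 8, A[2][1] + B[1][1] = -3 + 7 = 4, A[2][2] + B[2][1] = -2 + -2 = -4) = -4 (attained at k = 2)
  C[2][2] = min over k of (A[2][0] + B[0][2] = 6 + 0 = 6, A[2][1] + B[1][2] = -3 + -1 = -4, A[2][2] + B[2][2] = -2 + 9 = 7) = -4 (attained at k = 1)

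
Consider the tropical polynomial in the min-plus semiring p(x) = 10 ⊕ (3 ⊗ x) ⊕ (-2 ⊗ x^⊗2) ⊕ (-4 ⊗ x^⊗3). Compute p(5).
p(5) = 8

A tropical monomial a ⊗ x^⊗i evaluates to a + i · x. Evaluating each term at x = 5:
  Term 0 contributes 10 + 0 · 5 = 10
  Term 1 contributes 3 + 1 · 5 = 8
  Term 2 contributes -2 + 2 · 5 = 8
  Term 3 contributes -4 + 3 · 5 = 11
p(5) = ⊕ of these = min[10, 8, 8, 11] = 8.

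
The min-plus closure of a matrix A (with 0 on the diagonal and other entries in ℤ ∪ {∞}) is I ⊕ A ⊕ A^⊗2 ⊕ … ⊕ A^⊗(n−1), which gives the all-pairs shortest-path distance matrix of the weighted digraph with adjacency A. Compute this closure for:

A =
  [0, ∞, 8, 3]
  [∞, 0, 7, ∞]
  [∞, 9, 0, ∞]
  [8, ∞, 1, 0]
Closure =
  [0, 13, 4, 3]
  [∞, 0, 7, ∞]
  [∞, 9, 0, ∞]
  [8, 10, 1, 0]

This is the Floyd-Warshall all-pairs shortest-path computation. For each intermediate vertex k = 0, 1, …, 3, update dist[i][j] ← min(dist[i][j], dist[i][k] + dist[k][j]). The final matrix gives, for each (i, j), the minimum total weight of any directed path from i to j (possibly empty when i = j).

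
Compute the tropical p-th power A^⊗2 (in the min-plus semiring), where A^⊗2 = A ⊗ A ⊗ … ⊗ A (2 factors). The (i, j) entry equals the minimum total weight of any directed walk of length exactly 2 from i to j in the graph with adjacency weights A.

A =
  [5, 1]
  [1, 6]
A^⊗2 =
  [2, 6]
  [6, 2]

Each entry (A^⊗2)_ij equals the minimum over all length-2 walks i = v_0 → v_1 → … → v_2 = j of Σ_t A[v_t][v_{t+1}]. For example, for (i, j) = (0, 1) we minimise over 2 possible intermediate vertex sequences; the minimum is 6, attained along the walk 0 → 0 → 1.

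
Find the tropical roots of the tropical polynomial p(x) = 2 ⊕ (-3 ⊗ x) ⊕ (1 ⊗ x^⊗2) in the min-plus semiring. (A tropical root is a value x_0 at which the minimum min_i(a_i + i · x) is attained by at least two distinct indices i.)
Roots: {-4, 5}

Each tropical root is a break point of the lower envelope of the lines y = a_i + i · x (there are 3 lines, with slopes 0, 1, ..., 2). Only the lines that attain the minimum somewhere contribute to roots; other lines are dominated. Here the surviving (envelope) indices are i = 2, i = 1, i = 0.
Intersections between consecutive envelope lines give the roots: for adjacent envelope indices i < j the intersection is x = (a_i − a_j) / (j − i). Reading off the sorted break points: {-4, 5}.
Verification: at each break x_0, at least two indices attain the minimum of min_i(a_i + i · x_0).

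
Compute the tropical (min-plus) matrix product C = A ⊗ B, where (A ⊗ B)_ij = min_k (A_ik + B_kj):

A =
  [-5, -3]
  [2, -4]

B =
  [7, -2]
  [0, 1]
A ⊗ B =
  [-3, -7]
  [-4, -3]

Apply the min-plus product entry-by-entry:
  C[0][0] = min over k of (A[0][0] + B[0][0] = -5 + 7 = 2, A[0][1] + B[1][0] = -3 + 0 = -3) = -3 (attained at k = 1)
  C[0][1] = min over k of (A[0][0] + B[0][1] = -5 + -2 = -7, A[0][1] + B[1][1] = -3 + 1 = -2) = -7 (attained at k = 0)
  C[1][0] = min over k of (A[1][0] + B[0][0] = 2 + 7 = 9, A[1][1] + B[1][0] = -4 + 0 = -4) = -4 (attained at k = 1)
  C[1][1] = min over k of (A[1][0] + B[0][1] = 2 + -2 = 0, A[1][1] + B[1][1] = -4 + 1 = -3) = -3 (attained at k = 1)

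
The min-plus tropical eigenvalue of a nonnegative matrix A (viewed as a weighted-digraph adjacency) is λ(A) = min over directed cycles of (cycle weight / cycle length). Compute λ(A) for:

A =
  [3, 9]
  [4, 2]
λ(A) = 2

Enumerate directed cycles and compute their means (weight / length). Sample:
  cycle 0 → 0: weight = 3, length = 1, mean = 3/1 ≈ 3.000
  cycle 1 → 1: weight = 2, length = 1, mean = 2/1 ≈ 2.000
  cycle 0 → 1 → 0: weight = 13, length = 2, mean = 13/2 ≈ 6.500
  cycle 1 → 0 → 1: weight = 13, length = 2, mean = 13/2 ≈ 6.500
Minimum mean = 2.000, attained e.g. along the cycle 1 → 1 with weight 2 and length 1. So λ(A) = 2/1 = 2.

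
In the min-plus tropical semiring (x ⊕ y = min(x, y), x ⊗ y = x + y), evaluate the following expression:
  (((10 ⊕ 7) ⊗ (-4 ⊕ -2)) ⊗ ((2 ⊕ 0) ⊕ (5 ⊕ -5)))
(((10 ⊕ 7) ⊗ (-4 ⊕ -2)) ⊗ ((2 ⊕ 0) ⊕ (5 ⊕ -5))) = -2

Expand innermost to outermost. Recall ⊕ takes the minimum of its arguments and ⊗ takes their sum. Working out the expression (((10 ⊕ 7) ⊗ (-4 ⊕ -2)) ⊗ ((2 ⊕ 0) ⊕ (5 ⊕ -5))) gives -2.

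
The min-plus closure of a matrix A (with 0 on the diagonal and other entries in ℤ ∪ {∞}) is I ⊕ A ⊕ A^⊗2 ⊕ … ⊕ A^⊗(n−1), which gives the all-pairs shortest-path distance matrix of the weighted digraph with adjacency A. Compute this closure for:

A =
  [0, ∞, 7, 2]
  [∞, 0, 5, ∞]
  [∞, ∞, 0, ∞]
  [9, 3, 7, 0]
Closure =
  [0, 5, 7, 2]
  [∞, 0, 5, ∞]
  [∞, ∞, 0, ∞]
  [9, 3, 7, 0]

This is the Floyd-Warshall all-pairs shortest-path computation. For each intermediate vertex k = 0, 1, …, 3, update dist[i][j] ← min(dist[i][j], dist[i][k] + dist[k][j]). The final matrix gives, for each (i, j), the minimum total weight of any directed path from i to j (possibly empty when i = j).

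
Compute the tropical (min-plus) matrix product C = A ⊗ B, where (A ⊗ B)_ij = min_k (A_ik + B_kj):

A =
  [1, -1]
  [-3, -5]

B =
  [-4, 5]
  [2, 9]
A ⊗ B =
  [-3, 6]
  [-7, 2]

Apply the min-plus product entry-by-entry:
  C[0][0] = min over k of (A[0][0] + B[0][0] = 1 + -4 = -3, A[0][1] + B[1][0] = -1 + 2 = 1) = -3 (attained at k = 0)
  C[0][1] = min over k of (A[0][0] + B[0][1] = 1 + 5 = 6, A[0][1] + B[1][1] = -1 + 9 = 8) = 6 (attained at k = 0)
  C[1][0] = min over k of (A[1][0] + B[0][0] = -3 + -4 = -7, A[1][1] + B[1][0] = -5 + 2 = -3) = -7 (attained at k = 0)
  C[1][1] = min over k of (A[1][0] + B[0][1] = -3 + 5 = 2, A[1][1] + B[1][1] = -5 + 9 = 4) = 2 (attained at k = 0)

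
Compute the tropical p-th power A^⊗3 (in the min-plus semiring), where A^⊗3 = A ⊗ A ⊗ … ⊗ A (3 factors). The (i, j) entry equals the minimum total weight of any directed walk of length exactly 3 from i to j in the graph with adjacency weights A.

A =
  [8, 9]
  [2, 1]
A^⊗3 =
  [12, 11]
  [4, 3]

Each entry (A^⊗3)_ij equals the minimum over all length-3 walks i = v_0 → v_1 → … → v_3 = j of Σ_t A[v_t][v_{t+1}]. For example, for (i, j) = (0, 1) we minimise over 4 possible intermediate vertex sequences; the minimum is 11, attained along the walk 0 → 1 → 1 → 1.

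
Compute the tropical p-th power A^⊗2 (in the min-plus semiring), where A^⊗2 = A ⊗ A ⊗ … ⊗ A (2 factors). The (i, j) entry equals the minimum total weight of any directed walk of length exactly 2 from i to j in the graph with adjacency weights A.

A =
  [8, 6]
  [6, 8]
A^⊗2 =
  [12, 14]
  [14, 12]

Each entry (A^⊗2)_ij equals the minimum over all length-2 walks i = v_0 → v_1 → … → v_2 = j of Σ_t A[v_t][v_{t+1}]. For example, for (i, j) = (0, 1) we minimise over 2 possible intermediate vertex sequences; the minimum is 14, attained along the walk 0 → 0 → 1.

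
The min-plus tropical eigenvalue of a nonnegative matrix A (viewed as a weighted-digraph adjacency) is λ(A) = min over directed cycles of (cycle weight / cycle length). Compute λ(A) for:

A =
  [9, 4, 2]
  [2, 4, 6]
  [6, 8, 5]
λ(A) = 3

Enumerate directed cycles and compute their means (weight / length). Sample:
  cycle 0 → 0: weight = 9, length = 1, mean = 9/1 ≈ 9.000
  cycle 1 → 1: weight = 4, length = 1, mean = 4/1 ≈ 4.000
  cycle 2 → 2: weight = 5, length = 1, mean = 5/1 ≈ 5.000
  cycle 0 → 1 → 0: weight = 6, length = 2, mean = 6/2 ≈ 3.000
  cycle 0 → 2 → 0: weight = 8, length = 2, mean = 8/2 ≈ 4.000
  cycle 1 → 0 → 1: weight = 6, length = 2, mean = 6/2 ≈ 3.000
Minimum mean = 3.000, attained e.g. along the cycle 0 → 1 → 0 with weight 6 and length 2. So λ(A) = 6/2 = 3.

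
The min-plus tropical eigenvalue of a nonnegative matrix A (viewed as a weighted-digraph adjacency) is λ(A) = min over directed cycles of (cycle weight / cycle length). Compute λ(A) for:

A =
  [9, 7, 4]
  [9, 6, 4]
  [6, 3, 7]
λ(A) = 7/2

Enumerate directed cycles and compute their means (weight / length). Sample:
  cycle 0 → 0: weight = 9, length = 1, mean = 9/1 ≈ 9.000
  cycle 1 → 1: weight = 6, length = 1, mean = 6/1 ≈ 6.000
  cycle 2 → 2: weight = 7, length = 1, mean = 7/1 ≈ 7.000
  cycle 0 → 1 → 0: weight = 16, length = 2, mean = 16/2 ≈ 8.000
  cycle 0 → 2 → 0: weight = 10, length = 2, mean = 10/2 ≈ 5.000
  cycle 1 → 0 → 1: weight = 16, length = 2, mean = 16/2 ≈ 8.000
Minimum mean = 3.500, attained e.g. along the cycle 1 → 2 → 1 with weight 7 and length 2. So λ(A) = 7/2 = 7/2.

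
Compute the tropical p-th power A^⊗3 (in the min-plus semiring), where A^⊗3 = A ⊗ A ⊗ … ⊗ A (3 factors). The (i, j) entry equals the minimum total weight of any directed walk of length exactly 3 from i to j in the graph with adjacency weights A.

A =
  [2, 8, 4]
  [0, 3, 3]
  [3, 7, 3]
A^⊗3 =
  [6, 12, 8]
  [4, 9, 6]
  [7, 13, 9]

Each entry (A^⊗3)_ij equals the minimum over all length-3 walks i = v_0 → v_1 → … → v_3 = j of Σ_t A[v_t][v_{t+1}]. For example, for (i, j) = (0, 2) we minimise over 9 possible intermediate vertex sequences; the minimum is 8, attained along the walk 0 → 0 → 0 → 2.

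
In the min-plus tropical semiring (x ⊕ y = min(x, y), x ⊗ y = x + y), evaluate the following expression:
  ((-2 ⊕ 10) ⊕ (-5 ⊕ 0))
((-2 ⊕ 10) ⊕ (-5 ⊕ 0)) = -5

Expand innermost to outermost. Recall ⊕ takes the minimum of its arguments and ⊗ takes their sum. Working out the expression ((-2 ⊕ 10) ⊕ (-5 ⊕ 0)) gives -5.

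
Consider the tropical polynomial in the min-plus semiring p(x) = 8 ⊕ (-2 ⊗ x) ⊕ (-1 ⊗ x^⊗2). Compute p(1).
p(1) = -1

A tropical monomial a ⊗ x^⊗i evaluates to a + i · x. Evaluating each term at x = 1:
  Term 0 contributes 8 + 0 · 1 = 8
  Term 1 contributes -2 + 1 · 1 = -1
  Term 2 contributes -1 + 2 · 1 = 1
p(1) = ⊕ of these = min[8, -1, 1] = -1.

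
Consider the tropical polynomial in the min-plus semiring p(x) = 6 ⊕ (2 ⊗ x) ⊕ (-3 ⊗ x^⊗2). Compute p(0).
p(0) = -3

A tropical monomial a ⊗ x^⊗i evaluates to a + i · x. Evaluating each term at x = 0:
  Term 0 contributes 6 + 0 · 0 = 6
  Term 1 contributes 2 + 1 · 0 = 2
  Term 2 contributes -3 + 2 · 0 = -3
p(0) = ⊕ of these = min[6, 2, -3] = -3.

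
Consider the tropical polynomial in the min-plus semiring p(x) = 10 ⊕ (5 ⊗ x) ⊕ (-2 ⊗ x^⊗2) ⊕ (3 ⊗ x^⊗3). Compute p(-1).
p(-1) = -4

A tropical monomial a ⊗ x^⊗i evaluates to a + i · x. Evaluating each term at x = -1:
  Term 0 contributes 10 + 0 · -1 = 10
  Term 1 contributes 5 + 1 · -1 = 4
  Term 2 contributes -2 + 2 · -1 = -4
  Term 3 contributes 3 + 3 · -1 = 0
p(-1) = ⊕ of these = min[10, 4, -4, 0] = -4.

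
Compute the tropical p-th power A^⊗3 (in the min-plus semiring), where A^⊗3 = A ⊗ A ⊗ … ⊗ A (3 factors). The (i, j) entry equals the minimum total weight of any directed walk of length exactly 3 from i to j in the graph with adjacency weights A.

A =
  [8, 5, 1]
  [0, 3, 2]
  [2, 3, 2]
A^⊗3 =
  [4, 6, 4]
  [3, 4, 3]
  [5, 6, 4]

Each entry (A^⊗3)_ij equals the minimum over all length-3 walks i = v_0 → v_1 → … → v_3 = j of Σ_t A[v_t][v_{t+1}]. For example, for (i, j) = (0, 2) we minimise over 9 possible intermediate vertex sequences; the minimum is 4, attained along the walk 0 → 2 → 0 → 2.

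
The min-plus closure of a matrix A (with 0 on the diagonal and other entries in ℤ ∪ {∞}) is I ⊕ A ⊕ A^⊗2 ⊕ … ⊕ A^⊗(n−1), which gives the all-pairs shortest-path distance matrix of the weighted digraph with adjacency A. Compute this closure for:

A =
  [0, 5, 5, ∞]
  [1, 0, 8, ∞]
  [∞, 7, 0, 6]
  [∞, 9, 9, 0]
Closure =
  [0, 5, 5, 11]
  [1, 0, 6, 12]
  [8, 7, 0, 6]
  [10, 9, 9, 0]

This is the Floyd-Warshall all-pairs shortest-path computation. For each intermediate vertex k = 0, 1, …, 3, update dist[i][j] ← min(dist[i][j], dist[i][k] + dist[k][j]). The final matrix gives, for each (i, j), the minimum total weight of any directed path from i to j (possibly empty when i = j).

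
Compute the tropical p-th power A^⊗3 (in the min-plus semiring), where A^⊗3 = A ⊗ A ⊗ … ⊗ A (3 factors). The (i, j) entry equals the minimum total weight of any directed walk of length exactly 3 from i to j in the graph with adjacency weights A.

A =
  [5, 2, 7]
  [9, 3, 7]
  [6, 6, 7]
A^⊗3 =
  [14, 8, 12]
  [15, 9, 13]
  [16, 11, 15]

Each entry (A^⊗3)_ij equals the minimum over all length-3 walks i = v_0 → v_1 → … → v_3 = j of Σ_t A[v_t][v_{t+1}]. For example, for (i, j) = (0, 2) we minimise over 9 possible intermediate vertex sequences; the minimum is 12, attained along the walk 0 → 1 → 1 → 2.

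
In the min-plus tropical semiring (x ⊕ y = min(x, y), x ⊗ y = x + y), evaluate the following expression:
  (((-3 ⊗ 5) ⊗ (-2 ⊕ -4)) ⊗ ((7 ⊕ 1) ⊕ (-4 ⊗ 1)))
(((-3 ⊗ 5) ⊗ (-2 ⊕ -4)) ⊗ ((7 ⊕ 1) ⊕ (-4 ⊗ 1))) = -5

Expand innermost to outermost. Recall ⊕ takes the minimum of its arguments and ⊗ takes their sum. Working out the expression (((-3 ⊗ 5) ⊗ (-2 ⊕ -4)) ⊗ ((7 ⊕ 1) ⊕ (-4 ⊗ 1))) gives -5.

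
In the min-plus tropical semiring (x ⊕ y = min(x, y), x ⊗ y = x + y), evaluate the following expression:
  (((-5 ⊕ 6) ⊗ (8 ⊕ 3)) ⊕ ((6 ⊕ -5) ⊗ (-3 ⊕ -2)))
(((-5 ⊕ 6) ⊗ (8 ⊕ 3)) ⊕ ((6 ⊕ -5) ⊗ (-3 ⊕ -2))) = -8

Expand innermost to outermost. Recall ⊕ takes the minimum of its arguments and ⊗ takes their sum. Working out the expression (((-5 ⊕ 6) ⊗ (8 ⊕ 3)) ⊕ ((6 ⊕ -5) ⊗ (-3 ⊕ -2))) gives -8.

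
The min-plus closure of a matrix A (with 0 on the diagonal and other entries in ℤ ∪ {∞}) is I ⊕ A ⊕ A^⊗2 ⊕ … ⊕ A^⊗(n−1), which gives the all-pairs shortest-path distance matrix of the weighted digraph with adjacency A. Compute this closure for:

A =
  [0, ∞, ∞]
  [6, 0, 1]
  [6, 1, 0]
Closure =
  [0, ∞, ∞]
  [6, 0, 1]
  [6, 1, 0]

This is the Floyd-Warshall all-pairs shortest-path computation. For each intermediate vertex k = 0, 1, …, 2, update dist[i][j] ← min(dist[i][j], dist[i][k] + dist[k][j]). The final matrix gives, for each (i, j), the minimum total weight of any directed path from i to j (possibly empty when i = j).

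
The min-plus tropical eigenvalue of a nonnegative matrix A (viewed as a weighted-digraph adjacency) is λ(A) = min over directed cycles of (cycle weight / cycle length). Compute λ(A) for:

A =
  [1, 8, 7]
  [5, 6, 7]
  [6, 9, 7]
λ(A) = 1

Enumerate directed cycles and compute their means (weight / length). Sample:
  cycle 0 → 0: weight = 1, length = 1, mean = 1/1 ≈ 1.000
  cycle 1 → 1: weight = 6, length = 1, mean = 6/1 ≈ 6.000
  cycle 2 → 2: weight = 7, length = 1, mean = 7/1 ≈ 7.000
  cycle 0 → 1 → 0: weight = 13, length = 2, mean = 13/2 ≈ 6.500
  cycle 0 → 2 → 0: weight = 13, length = 2, mean = 13/2 ≈ 6.500
  cycle 1 → 0 → 1: weight = 13, length = 2, mean = 13/2 ≈ 6.500
Minimum mean = 1.000, attained e.g. along the cycle 0 → 0 with weight 1 and length 1. So λ(A) = 1/1 = 1.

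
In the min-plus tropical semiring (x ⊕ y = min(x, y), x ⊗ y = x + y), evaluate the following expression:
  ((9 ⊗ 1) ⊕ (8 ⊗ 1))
((9 ⊗ 1) ⊕ (8 ⊗ 1)) = 9

Expand innermost to outermost. Recall ⊕ takes the minimum of its arguments and ⊗ takes their sum. Working out the expression ((9 ⊗ 1) ⊕ (8 ⊗ 1)) gives 9.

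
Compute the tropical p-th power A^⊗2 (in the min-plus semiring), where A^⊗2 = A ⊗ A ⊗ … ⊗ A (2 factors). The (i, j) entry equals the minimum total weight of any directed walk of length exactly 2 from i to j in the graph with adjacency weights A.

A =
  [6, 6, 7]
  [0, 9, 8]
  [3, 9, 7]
A^⊗2 =
  [6, 12, 13]
  [6, 6, 7]
  [9, 9, 10]

Each entry (A^⊗2)_ij equals the minimum over all length-2 walks i = v_0 → v_1 → … → v_2 = j of Σ_t A[v_t][v_{t+1}]. For example, for (i, j) = (0, 2) we minimise over 3 possible intermediate vertex sequences; the minimum is 13, attained along the walk 0 → 0 → 2.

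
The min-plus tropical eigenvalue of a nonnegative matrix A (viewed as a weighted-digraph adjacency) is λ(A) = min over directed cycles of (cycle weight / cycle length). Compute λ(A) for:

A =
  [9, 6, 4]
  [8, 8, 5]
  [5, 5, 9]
λ(A) = 9/2

Enumerate directed cycles and compute their means (weight / length). Sample:
  cycle 0 → 0: weight = 9, length = 1, mean = 9/1 ≈ 9.000
  cycle 1 → 1: weight = 8, length = 1, mean = 8/1 ≈ 8.000
  cycle 2 → 2: weight = 9, length = 1, mean = 9/1 ≈ 9.000
  cycle 0 → 1 → 0: weight = 14, length = 2, mean = 14/2 ≈ 7.000
  cycle 0 → 2 → 0: weight = 9, length = 2, mean = 9/2 ≈ 4.500
  cycle 1 → 0 → 1: weight = 14, length = 2, mean = 14/2 ≈ 7.000
Minimum mean = 4.500, attained e.g. along the cycle 0 → 2 → 0 with weight 9 and length 2. So λ(A) = 9/2 = 9/2.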